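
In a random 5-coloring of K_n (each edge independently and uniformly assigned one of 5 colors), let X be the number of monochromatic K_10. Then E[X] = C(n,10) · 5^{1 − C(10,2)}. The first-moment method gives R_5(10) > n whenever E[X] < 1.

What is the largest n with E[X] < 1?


We need C(n, 10) · 5^{1 − 45} < 1, i.e. C(n, 10) < 5^{45 − 1} = 5684341886080801486968994140625.
Check values of n near the boundary:
  n = 5388: C(5388, 10) = 5634865093375880654852250419586; 5634865093375880654852250419586 < 5684341886080801486968994140625? YES
  n = 5389: C(5389, 10) = 5645340767466558997768874792926; 5645340767466558997768874792926 < 5684341886080801486968994140625? YES
  n = 5390: C(5390, 10) = 5655833965919099070255434039753; 5655833965919099070255434039753 < 5684341886080801486968994140625? YES
  n = 5391: C(5391, 10) = 5666344714787188828795213697883; 5666344714787188828795213697883 < 5684341886080801486968994140625? YES
  n = 5392: C(5392, 10) = 5676873040158402483252283957448; 5676873040158402483252283957448 < 5684341886080801486968994140625? YES
  n = 5393: C(5393, 10) = 5687418968154238267170642278008; 5687418968154238267170642278008 < 5684341886080801486968994140625? NO
  n = 5394: C(5394, 10) = 5697982524930156243149785372878; 5697982524930156243149785372878 < 5684341886080801486968994140625? NO
The largest n with C(n, 10) < 5684341886080801486968994140625 is n = 5392 (where E[X] = 5676873040158402483252283957448/5684341886080801486968994140625 ≈ 0.999). Hence R_5(10) > 5392, i.e. R_5(10) ≥ 5393.

Largest n = 5392; hence R_5(10) > 5392.


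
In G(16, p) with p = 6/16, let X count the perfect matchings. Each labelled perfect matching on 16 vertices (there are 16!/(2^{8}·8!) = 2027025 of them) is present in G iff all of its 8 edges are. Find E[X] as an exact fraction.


K_16 has 16!/(2^{8}·8!) = 2027025 labelled perfect matchings.
For each such perfect matching H, let X_H = 1 if all 8 edges of H are present in G. Then P[X_H = 1] = p^{8} = (3/8)^{8} = 6561/16777216.
Summing the indicators: E[X] = Σ_H E[X_H] = 2027025 · p^{8} = 2027025 · 6561/16777216 = 13299311025/16777216.
Numerically: E[X] ≈ 792.7.

E[X] = 2027025 · (3/8)^{8} = 13299311025/16777216 ≈ 792.7.


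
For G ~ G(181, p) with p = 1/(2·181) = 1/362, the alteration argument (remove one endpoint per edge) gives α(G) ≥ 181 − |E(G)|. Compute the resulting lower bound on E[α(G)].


E[|E(G)|] = C(181, 2)·p = 16290 · (1/362) = 45.
E[α(G)] ≥ n − E[|E(G)|] = 181 − 45 = 136.
Numerically: ≈ 136.000000.
(This is only a lower bound; the true E[α(G)] may be larger.)

E[α(G)] ≥ 136 ≈ 136.000000.


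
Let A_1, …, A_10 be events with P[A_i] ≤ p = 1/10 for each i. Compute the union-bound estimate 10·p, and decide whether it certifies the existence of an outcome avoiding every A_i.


Union bound: P[∪_{i=1}^{10} A_i] ≤ Σ_i P[A_i] ≤ 10·p = 10·(1/10) = 1.
Numerically: 1 ≈ 1.000.
Is 1 < 1? NO.
Since the bound 1 is ≥ 1, the union bound is uninformative here; it does NOT by itself certify existence.

10·p = 1 ≈ 1.000; existence NOT certified by the union bound.


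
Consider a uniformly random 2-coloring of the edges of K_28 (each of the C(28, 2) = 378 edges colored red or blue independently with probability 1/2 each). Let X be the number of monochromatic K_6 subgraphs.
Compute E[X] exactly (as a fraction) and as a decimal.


Let X = Σ_S X_S over the C(28, 6) = 376740 subsets S of size 6, where X_S = 1 if the K_6 on S is monochromatic.
For a fixed S, the K_6 on S has C(6, 2) = 15 edges. P[all 15 edges red] = (1/2)^15, and likewise for blue, so P[monochromatic] = 2·(1/2)^15 = 2^{1 − 15} = 1/16384.
By linearity of expectation: E[X] = C(28, 6) · 2^{1 − 15} = 376740 · 1/16384 = 94185/4096.
Numerically: E[X] ≈ 22.99438.

E[X] = C(28,6)·2^(1−C(6,2)) = 94185/4096 ≈ 22.99438.


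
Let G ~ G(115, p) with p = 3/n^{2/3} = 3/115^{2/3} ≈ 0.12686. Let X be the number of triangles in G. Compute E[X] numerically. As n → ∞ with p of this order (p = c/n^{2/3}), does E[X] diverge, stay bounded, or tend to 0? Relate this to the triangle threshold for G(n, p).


Number of potential triangles: C(115, 3) = 246905.
Each occurs with probability p³ ≈ (0.12686)³ ≈ 2.0415879e-03.
By linearity: E[X] = C(115, 3)·p³ ≈ 246905 · 2.0415879e-03 ≈ 504.07826.
Since α = 2/3 < 1, p = c/n^{2/3} ≫ 1/n is above the triangle threshold p ~ 1/n. Asymptotically E[X] ~ (c³/6)·n^{3(1−α)} = (3³/6)·n^{1} → ∞; triangles are abundant w.h.p.

E[X] ≈ 504.07826; in regime p = Θ(1/n^{2/3}) E[X] diverges (above the triangle threshold p ~ 1/n).


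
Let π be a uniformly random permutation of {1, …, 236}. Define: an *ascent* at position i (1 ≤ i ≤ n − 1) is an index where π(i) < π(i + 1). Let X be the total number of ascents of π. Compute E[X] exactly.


Write X = Σ X_I over i = 1, …, 235, with X_I the indicator of one ascent.
There are 235 indicators.
For each fixed i, the pair (π(i), π(i+1)) is a uniformly random ordered pair of distinct values from {1, …, 236}; by symmetry P[π(i) < π(i+1)] = 1/2.
By linearity: E[X] = 235 · (1/2) = (236 − 1) · (1/2) = 235/2 ≈ 117.50000.

E[X] = 235/2 = 117.50000.


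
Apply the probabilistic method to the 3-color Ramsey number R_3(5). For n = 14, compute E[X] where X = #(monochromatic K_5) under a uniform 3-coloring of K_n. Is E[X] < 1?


E[X] = C(14, 5) · 3^{1 − 10} = 2002 · 3^{−9} = 2002/19683.
As a reduced fraction: E[X] = 2002/19683 ≈ 0.1017.
Is E[X] < 1? YES.
Since E[X] < 1, there exists a 3-coloring of K_{14} with no monochromatic K_5; hence R_3(5) > 14.

E[X] = 2002/19683 ≈ 0.1017; E[X] < 1, so R_3(5) > 14.


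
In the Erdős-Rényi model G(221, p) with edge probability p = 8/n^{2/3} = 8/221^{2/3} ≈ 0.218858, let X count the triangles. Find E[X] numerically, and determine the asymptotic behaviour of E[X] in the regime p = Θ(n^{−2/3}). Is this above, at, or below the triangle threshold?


Number of potential triangles: C(221, 3) = 1774630.
Each occurs with probability p³ ≈ (0.218858)³ ≈ 1.04829958e-02.
By linearity: E[X] = C(221, 3)·p³ ≈ 1774630 · 1.04829958e-02 ≈ 18603.438914.
Since α = 2/3 < 1, p = c/n^{2/3} ≫ 1/n is above the triangle threshold p ~ 1/n. Asymptotically E[X] ~ (c³/6)·n^{3(1−α)} = (8³/6)·n^{1} → ∞; triangles are abundant w.h.p.

E[X] ≈ 18603.438914; in regime p = Θ(1/n^{2/3}) E[X] diverges (above the triangle threshold p ~ 1/n).


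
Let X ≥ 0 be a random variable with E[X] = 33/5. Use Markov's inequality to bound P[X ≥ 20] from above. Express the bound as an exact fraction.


μ = E[X] = 33/5, a = 20.
Markov: P[X ≥ 20] ≤ μ/a = (33/5)/20 = 33/100.
Numerically: ≈ 0.330000.
(Since a = 20 > μ = 6.600000, the bound 33/100 is < 1 and informative.)

P[X ≥ 20] ≤ 33/100 ≈ 0.330000.


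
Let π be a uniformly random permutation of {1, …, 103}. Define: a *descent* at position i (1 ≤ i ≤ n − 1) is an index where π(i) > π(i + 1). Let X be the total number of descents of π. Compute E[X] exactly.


Write X = Σ X_I over i = 1, …, 102, with X_I the indicator of one descent.
There are 102 indicators.
For each fixed i, the pair (π(i), π(i+1)) is a uniformly random ordered pair of distinct values from {1, …, 103}; by symmetry P[π(i) > π(i+1)] = 1/2.
By linearity: E[X] = 102 · (1/2) = (103 − 1) · (1/2) = 51 ≈ 51.00000.

E[X] = 51 = 51.00000.


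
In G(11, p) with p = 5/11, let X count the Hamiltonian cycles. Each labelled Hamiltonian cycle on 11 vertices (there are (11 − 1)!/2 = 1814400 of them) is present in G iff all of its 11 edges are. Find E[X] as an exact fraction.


K_11 has (11 − 1)!/2 = 1814400 labelled Hamiltonian cycles.
For each such Hamiltonian cycle H, let X_H = 1 if all 11 edges of H are present in G. Then P[X_H = 1] = p^{11} = (5/11)^{11} = 48828125/285311670611.
Summing the indicators: E[X] = Σ_H E[X_H] = 1814400 · p^{11} = 1814400 · 48828125/285311670611 = 88593750000000/285311670611.
Numerically: E[X] ≈ 311.

E[X] = 1814400 · (5/11)^{11} = 88593750000000/285311670611 ≈ 311.


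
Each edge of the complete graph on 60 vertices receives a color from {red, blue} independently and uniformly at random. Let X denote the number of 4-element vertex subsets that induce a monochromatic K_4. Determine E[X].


Let X = Σ_S X_S over the C(60, 4) = 487635 subsets S of size 4, where X_S = 1 if the K_4 on S is monochromatic.
For a fixed S, the K_4 on S has C(4, 2) = 6 edges. P[all 6 edges red] = (1/2)^6, and likewise for blue, so P[monochromatic] = 2·(1/2)^6 = 2^{1 − 6} = 1/32.
By linearity: E[X] = C(60, 4) · 2^{1 − 6} = 487635 · 1/32 = 487635/32.
Numerically: E[X] ≈ 15238.593750.

E[X] = C(60,4)·2^(1−C(4,2)) = 487635/32 ≈ 15238.593750.


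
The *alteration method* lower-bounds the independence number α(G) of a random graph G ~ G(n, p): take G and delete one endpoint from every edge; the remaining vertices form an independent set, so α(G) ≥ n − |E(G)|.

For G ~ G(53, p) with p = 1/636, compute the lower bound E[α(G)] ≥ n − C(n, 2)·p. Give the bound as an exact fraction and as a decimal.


E[|E(G)|] = C(53, 2)·p = 1378 · (1/636) = 13/6.
E[α(G)] ≥ n − E[|E(G)|] = 53 − 13/6 = 305/6.
Numerically: ≈ 50.833333.
(This is only a lower bound; the true E[α(G)] may be larger.)

E[α(G)] ≥ 305/6 ≈ 50.833333.


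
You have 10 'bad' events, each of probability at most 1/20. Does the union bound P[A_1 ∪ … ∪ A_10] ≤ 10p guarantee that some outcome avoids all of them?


Union bound: P[∪_{i=1}^{10} A_i] ≤ Σ_i P[A_i] ≤ 10·p = 10·(1/20) = 1/2.
Numerically: 1/2 ≈ 0.5000.
Is 1/2 < 1? YES.
Since P[∪ A_i] ≤ 1/2 < 1, the complement has P[∩ A_i^c] ≥ 1 − 1/2 = 1/2 > 0, so some outcome avoids every A_i.

10·p = 1/2 ≈ 0.5000; existence CERTIFIED by the union bound.


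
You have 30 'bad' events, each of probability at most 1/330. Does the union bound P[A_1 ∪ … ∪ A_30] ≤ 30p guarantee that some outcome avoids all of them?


Union bound: P[∪_{i=1}^{30} A_i] ≤ Σ_i P[A_i] ≤ 30·p = 30·(1/330) = 1/11.
Numerically: 1/11 ≈ 0.090909.
Is 1/11 < 1? YES.
Since P[∪ A_i] ≤ 1/11 < 1, the complement has P[∩ A_i^c] ≥ 1 − 1/11 = 10/11 > 0, so some outcome avoids every A_i.

30·p = 1/11 ≈ 0.090909; existence CERTIFIED by the union bound.


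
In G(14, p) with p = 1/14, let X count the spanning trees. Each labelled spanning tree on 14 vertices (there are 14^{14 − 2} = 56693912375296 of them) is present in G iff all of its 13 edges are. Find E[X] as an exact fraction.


K_14 has 14^{14 − 2} = 56693912375296 labelled spanning trees.
For each such spanning tree H, let X_H = 1 if all 13 edges of H are present in G. Then P[X_H = 1] = p^{13} = (1/14)^{13} = 1/793714773254144.
By linearity: E[X] = Σ_H E[X_H] = 56693912375296 · p^{13} = 56693912375296 · 1/793714773254144 = 1/14.
Numerically: E[X] ≈ 0.07143.

E[X] = 56693912375296 · (1/14)^{13} = 1/14 ≈ 0.07143.


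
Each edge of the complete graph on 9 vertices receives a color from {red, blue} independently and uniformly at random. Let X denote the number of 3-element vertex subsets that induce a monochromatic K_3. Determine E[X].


Let X = Σ_S X_S over the C(9, 3) = 84 subsets S of size 3, where X_S = 1 if the K_3 on S is monochromatic.
For a fixed S, the K_3 on S has C(3, 2) = 3 edges. P[all 3 edges red] = (1/2)^3, and likewise for blue, so P[monochromatic] = 2·(1/2)^3 = 2^{1 − 3} = 1/4.
Summing: E[X] = C(9, 3) · 2^{1 − 3} = 84 · 1/4 = 21.
Numerically: E[X] ≈ 21.00000.

E[X] = C(9,3)·2^(1−C(3,2)) = 21 ≈ 21.00000.


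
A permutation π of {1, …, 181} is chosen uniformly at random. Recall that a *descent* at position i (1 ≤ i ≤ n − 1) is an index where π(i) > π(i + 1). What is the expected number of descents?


Write X = Σ X_I over i = 1, …, 180, with X_I the indicator of one descent.
There are 180 indicators.
For each fixed i, the pair (π(i), π(i+1)) is a uniformly random ordered pair of distinct values from {1, …, 181}; by symmetry P[π(i) > π(i+1)] = 1/2.
By linearity: E[X] = 180 · (1/2) = (181 − 1) · (1/2) = 90 ≈ 90.00000.

E[X] = 90 = 90.00000.


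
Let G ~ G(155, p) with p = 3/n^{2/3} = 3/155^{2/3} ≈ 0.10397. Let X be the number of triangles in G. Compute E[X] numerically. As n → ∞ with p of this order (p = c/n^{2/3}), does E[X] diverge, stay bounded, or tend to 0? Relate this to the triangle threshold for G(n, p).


Number of potential triangles: C(155, 3) = 608685.
Each occurs with probability p³ ≈ (0.10397)³ ≈ 1.1238293e-03.
By linearity: E[X] = C(155, 3)·p³ ≈ 608685 · 1.1238293e-03 ≈ 684.05806.
Since α = 2/3 < 1, p = c/n^{2/3} ≫ 1/n is above the triangle threshold p ~ 1/n. Asymptotically E[X] ~ (c³/6)·n^{3(1−α)} = (3³/6)·n^{1} → ∞; triangles are abundant w.h.p.

E[X] ≈ 684.05806; in regime p = Θ(1/n^{2/3}) E[X] diverges (above the triangle threshold p ~ 1/n).


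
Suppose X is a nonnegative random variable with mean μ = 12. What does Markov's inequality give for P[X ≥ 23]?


μ = E[X] = 12, a = 23.
Markov: P[X ≥ 23] ≤ μ/a = (12)/23 = 12/23.
Numerically: ≈ 0.521739.
(Since a = 23 > μ = 12.000000, the bound 12/23 is < 1 and informative.)

P[X ≥ 23] ≤ 12/23 ≈ 0.521739.


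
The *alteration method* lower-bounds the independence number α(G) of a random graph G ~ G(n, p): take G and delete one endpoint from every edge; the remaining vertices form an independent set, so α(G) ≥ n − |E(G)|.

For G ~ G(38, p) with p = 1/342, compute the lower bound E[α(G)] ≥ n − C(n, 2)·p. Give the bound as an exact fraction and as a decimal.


E[|E(G)|] = C(38, 2)·p = 703 · (1/342) = 37/18.
E[α(G)] ≥ n − E[|E(G)|] = 38 − 37/18 = 647/18.
Numerically: ≈ 35.944444.
(This is only a lower bound; the true E[α(G)] may be larger.)

E[α(G)] ≥ 647/18 ≈ 35.944444.


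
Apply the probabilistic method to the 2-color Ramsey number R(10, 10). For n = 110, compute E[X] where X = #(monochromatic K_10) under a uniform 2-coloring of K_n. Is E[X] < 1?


E[X] = C(110, 10) · 2^{1 − 45} = 46897636623981 · 2^{−44} = 46897636623981/17592186044416.
As a reduced fraction: E[X] = 46897636623981/17592186044416 ≈ 2.66582.
Is E[X] < 1? NO.
Since E[X] ≥ 1, the first-moment bound is inconclusive at n = 110; it does NOT by itself certify R(10, 10) > 110.

E[X] = 46897636623981/17592186044416 ≈ 2.66582; E[X] ≥ 1; first-moment method inconclusive here.


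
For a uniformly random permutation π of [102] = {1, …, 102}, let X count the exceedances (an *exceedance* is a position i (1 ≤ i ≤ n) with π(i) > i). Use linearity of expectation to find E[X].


Write X = Σ_{i=1}^{102} X_i, where X_i = 1_{π(i) > i}.
For each fixed i, π(i) is uniform over {1, …, 102} (marginal of a uniform permutation), so P[π(i) > i] = (n − i)/n. Summing: Σ_{i=1}^{102} (n − i)/n = (0 + 1 + … + 101)/102 = 102(102 − 1)/(2·102) = (102 − 1)/2.
Hence E[X] = Σ_{i=1}^{102} (102 − i)/102 = 101/2 ≈ 50.50000.

E[X] = 101/2 = 50.50000.


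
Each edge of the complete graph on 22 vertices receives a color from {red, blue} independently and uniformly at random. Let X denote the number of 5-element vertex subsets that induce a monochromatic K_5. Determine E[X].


Let X = Σ_S X_S over the C(22, 5) = 26334 subsets S of size 5, where X_S = 1 if the K_5 on S is monochromatic.
For a fixed S, the K_5 on S has C(5, 2) = 10 edges. P[all 10 edges red] = (1/2)^10, and likewise for blue, so P[monochromatic] = 2·(1/2)^10 = 2^{1 − 10} = 1/512.
Summing: E[X] = C(22, 5) · 2^{1 − 10} = 26334 · 1/512 = 13167/256.
Numerically: E[X] ≈ 51.43359.

E[X] = C(22,5)·2^(1−C(5,2)) = 13167/256 ≈ 51.43359.


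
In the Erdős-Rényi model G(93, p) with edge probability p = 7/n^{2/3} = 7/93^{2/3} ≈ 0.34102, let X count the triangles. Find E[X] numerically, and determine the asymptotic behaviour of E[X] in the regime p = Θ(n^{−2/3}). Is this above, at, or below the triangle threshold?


Number of potential triangles: C(93, 3) = 129766.
Each occurs with probability p³ ≈ (0.34102)³ ≈ 3.9657764e-02.
By linearity: E[X] = C(93, 3)·p³ ≈ 129766 · 3.9657764e-02 ≈ 5146.22939.
Since α = 2/3 < 1, p = c/n^{2/3} ≫ 1/n is above the triangle threshold p ~ 1/n. Asymptotically E[X] ~ (c³/6)·n^{3(1−α)} = (7³/6)·n^{1} → ∞; triangles are abundant w.h.p.

E[X] ≈ 5146.22939; in regime p = Θ(1/n^{2/3}) E[X] diverges (above the triangle threshold p ~ 1/n).


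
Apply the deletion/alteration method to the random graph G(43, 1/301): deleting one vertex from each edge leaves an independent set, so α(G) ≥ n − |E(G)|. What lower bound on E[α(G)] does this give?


E[|E(G)|] = C(43, 2)·p = 903 · (1/301) = 3.
E[α(G)] ≥ n − E[|E(G)|] = 43 − 3 = 40.
Numerically: ≈ 40.0000.
(This is only a lower bound; the true E[α(G)] may be larger.)

E[α(G)] ≥ 40 ≈ 40.0000.


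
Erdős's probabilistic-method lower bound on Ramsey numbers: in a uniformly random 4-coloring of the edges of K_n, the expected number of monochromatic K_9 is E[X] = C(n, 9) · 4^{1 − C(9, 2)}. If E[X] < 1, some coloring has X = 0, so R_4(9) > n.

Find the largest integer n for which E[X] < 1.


We need C(n, 9) · 4^{1 − 36} < 1, i.e. C(n, 9) < 4^{36 − 1} = 1180591620717411303424.
Check values of n near the boundary:
  n = 908: C(908, 9) = 1111058428637338083100; 1111058428637338083100 < 1180591620717411303424? YES
  n = 909: C(909, 9) = 1122169012923711463931; 1122169012923711463931 < 1180591620717411303424? YES
  n = 910: C(910, 9) = 1133378248346922788210; 1133378248346922788210 < 1180591620717411303424? YES
  n = 911: C(911, 9) = 1144686900492291197405; 1144686900492291197405 < 1180591620717411303424? YES
  n = 912: C(912, 9) = 1156095740032081475120; 1156095740032081475120 < 1180591620717411303424? YES
  n = 913: C(913, 9) = 1167605542753639808390; 1167605542753639808390 < 1180591620717411303424? YES
  n = 914: C(914, 9) = 1179217089587653905932; 1179217089587653905932 < 1180591620717411303424? YES
  n = 915: C(915, 9) = 1190931166636537885130; 1190931166636537885130 < 1180591620717411303424? NO
The largest n with C(n, 9) < 1180591620717411303424 is n = 914 (where E[X] = 294804272396913476483/295147905179352825856 ≈ 0.999). Hence R_4(9) > 914, i.e. R_4(9) ≥ 915.

Largest n = 914; hence R_4(9) > 914.


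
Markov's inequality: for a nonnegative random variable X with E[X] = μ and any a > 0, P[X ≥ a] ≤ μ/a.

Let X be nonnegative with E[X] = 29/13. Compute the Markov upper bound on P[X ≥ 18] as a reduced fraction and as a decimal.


μ = E[X] = 29/13, a = 18.
Markov: P[X ≥ 18] ≤ μ/a = (29/13)/18 = 29/234.
Numerically: ≈ 0.124.
(Since a = 18 > μ = 2.231, the bound 29/234 is < 1 and informative.)

P[X ≥ 18] ≤ 29/234 ≈ 0.124.


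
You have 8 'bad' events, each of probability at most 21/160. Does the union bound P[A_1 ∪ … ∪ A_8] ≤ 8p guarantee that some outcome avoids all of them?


Union bound: P[∪_{i=1}^{8} A_i] ≤ Σ_i P[A_i] ≤ 8·p = 8·(21/160) = 21/20.
Numerically: 21/20 ≈ 1.050000.
Is 21/20 < 1? NO.
Since the bound 21/20 is ≥ 1, the union bound is uninformative here; it does NOT by itself certify existence.

8·p = 21/20 ≈ 1.050000; existence NOT certified by the union bound.


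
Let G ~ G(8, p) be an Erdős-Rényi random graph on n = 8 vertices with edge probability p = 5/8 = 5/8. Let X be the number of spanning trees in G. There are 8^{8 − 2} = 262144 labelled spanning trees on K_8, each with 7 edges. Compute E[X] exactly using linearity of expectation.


K_8 has 8^{8 − 2} = 262144 labelled spanning trees.
For each such spanning tree H, let X_H = 1 if all 7 edges of H are present in G. Then P[X_H = 1] = p^{7} = (5/8)^{7} = 78125/2097152.
By linearity of expectation: E[X] = Σ_H E[X_H] = 262144 · p^{7} = 262144 · 78125/2097152 = 78125/8.
Numerically: E[X] ≈ 9765.62.

E[X] = 262144 · (5/8)^{7} = 78125/8 ≈ 9765.62.


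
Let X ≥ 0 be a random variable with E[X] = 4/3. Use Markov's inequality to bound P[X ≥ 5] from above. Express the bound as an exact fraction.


μ = E[X] = 4/3, a = 5.
Markov: P[X ≥ 5] ≤ μ/a = (4/3)/5 = 4/15.
Numerically: ≈ 0.2667.
(Since a = 5 > μ = 1.3333, the bound 4/15 is < 1 and informative.)

P[X ≥ 5] ≤ 4/15 ≈ 0.2667.


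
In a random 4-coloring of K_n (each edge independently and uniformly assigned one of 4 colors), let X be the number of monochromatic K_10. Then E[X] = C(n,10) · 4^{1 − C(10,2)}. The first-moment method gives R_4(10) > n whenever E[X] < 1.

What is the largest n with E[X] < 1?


We need C(n, 10) · 4^{1 − 45} < 1, i.e. C(n, 10) < 4^{45 − 1} = 309485009821345068724781056.
Check values of n near the boundary:
  n = 2022: C(2022, 10) = 307870445231474093395937796; 307870445231474093395937796 < 309485009821345068724781056? YES
  n = 2023: C(2023, 10) = 309399856285778485315440716; 309399856285778485315440716 < 309485009821345068724781056? YES
  n = 2024: C(2024, 10) = 310936101848269937576192656; 310936101848269937576192656 < 309485009821345068724781056? NO
  n = 2025: C(2025, 10) = 312479209053472269772600560; 312479209053472269772600560 < 309485009821345068724781056? NO
  n = 2026: C(2026, 10) = 314029205130126398094885285; 314029205130126398094885285 < 309485009821345068724781056? NO
The largest n with C(n, 10) < 309485009821345068724781056 is n = 2023 (where E[X] = 77349964071444621328860179/77371252455336267181195264 ≈ 1.000). Hence R_4(10) > 2023, i.e. R_4(10) ≥ 2024.

Largest n = 2023; hence R_4(10) > 2023.


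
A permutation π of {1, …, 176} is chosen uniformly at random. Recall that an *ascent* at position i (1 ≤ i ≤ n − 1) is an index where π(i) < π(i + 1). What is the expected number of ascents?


Write X = Σ X_I over i = 1, …, 175, with X_I the indicator of one ascent.
There are 175 indicators.
For each fixed i, the pair (π(i), π(i+1)) is a uniformly random ordered pair of distinct values from {1, …, 176}; by symmetry P[π(i) < π(i+1)] = 1/2.
By linearity: E[X] = 175 · (1/2) = (176 − 1) · (1/2) = 175/2 ≈ 87.50000.

E[X] = 175/2 = 87.50000.


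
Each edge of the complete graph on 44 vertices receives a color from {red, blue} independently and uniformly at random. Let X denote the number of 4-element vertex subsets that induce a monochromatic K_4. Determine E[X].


Let X = Σ_S X_S over the C(44, 4) = 135751 subsets S of size 4, where X_S = 1 if the K_4 on S is monochromatic.
For a fixed S, the K_4 on S has C(4, 2) = 6 edges. P[all 6 edges red] = (1/2)^6, and likewise for blue, so P[monochromatic] = 2·(1/2)^6 = 2^{1 − 6} = 1/32.
By linearity of expectation: E[X] = C(44, 4) · 2^{1 − 6} = 135751 · 1/32 = 135751/32.
Numerically: E[X] ≈ 4242.21875.

E[X] = C(44,4)·2^(1−C(4,2)) = 135751/32 ≈ 4242.21875.


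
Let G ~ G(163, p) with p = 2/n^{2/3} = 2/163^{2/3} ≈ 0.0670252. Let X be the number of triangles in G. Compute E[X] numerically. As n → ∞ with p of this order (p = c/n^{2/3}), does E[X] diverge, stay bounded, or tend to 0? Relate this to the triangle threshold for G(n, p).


Number of potential triangles: C(163, 3) = 708561.
Each occurs with probability p³ ≈ (0.0670252)³ ≈ 3.01102789e-04.
By linearity: E[X] = C(163, 3)·p³ ≈ 708561 · 3.01102789e-04 ≈ 213.349693.
Since α = 2/3 < 1, p = c/n^{2/3} ≫ 1/n is above the triangle threshold p ~ 1/n. Asymptotically E[X] ~ (c³/6)·n^{3(1−α)} = (2³/6)·n^{1} → ∞; triangles are abundant w.h.p.

E[X] ≈ 213.349693; in regime p = Θ(1/n^{2/3}) E[X] diverges (above the triangle threshold p ~ 1/n).


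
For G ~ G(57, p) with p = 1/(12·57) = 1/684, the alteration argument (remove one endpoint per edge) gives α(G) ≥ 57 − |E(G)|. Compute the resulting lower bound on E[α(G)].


E[|E(G)|] = C(57, 2)·p = 1596 · (1/684) = 7/3.
E[α(G)] ≥ n − E[|E(G)|] = 57 − 7/3 = 164/3.
Numerically: ≈ 54.667.
(This is only a lower bound; the true E[α(G)] may be larger.)

E[α(G)] ≥ 164/3 ≈ 54.667.


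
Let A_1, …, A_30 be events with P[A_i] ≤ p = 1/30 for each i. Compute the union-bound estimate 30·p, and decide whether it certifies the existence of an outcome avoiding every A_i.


Union bound: P[∪_{i=1}^{30} A_i] ≤ Σ_i P[A_i] ≤ 30·p = 30·(1/30) = 1.
Numerically: 1 ≈ 1.00000.
Is 1 < 1? NO.
Since the bound 1 is ≥ 1, the union bound is uninformative here; it does NOT by itself certify existence.

30·p = 1 ≈ 1.00000; existence NOT certified by the union bound.


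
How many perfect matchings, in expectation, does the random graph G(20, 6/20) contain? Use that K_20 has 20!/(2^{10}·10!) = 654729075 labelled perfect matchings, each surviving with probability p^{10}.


K_20 has 20!/(2^{10}·10!) = 654729075 labelled perfect matchings.
For each such perfect matching H, let X_H = 1 if all 10 edges of H are present in G. Then P[X_H = 1] = p^{10} = (3/10)^{10} = 59049/10000000000.
By linearity of expectation: E[X] = Σ_H E[X_H] = 654729075 · p^{10} = 654729075 · 59049/10000000000 = 1546443885987/400000000.
Numerically: E[X] ≈ 3.87e+03.

E[X] = 654729075 · (3/10)^{10} = 1546443885987/400000000 ≈ 3.87e+03.


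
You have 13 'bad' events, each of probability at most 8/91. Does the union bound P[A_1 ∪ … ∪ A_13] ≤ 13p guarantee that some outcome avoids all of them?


Union bound: P[∪_{i=1}^{13} A_i] ≤ Σ_i P[A_i] ≤ 13·p = 13·(8/91) = 8/7.
Numerically: 8/7 ≈ 1.1428571.
Is 8/7 < 1? NO.
Since the bound 8/7 is ≥ 1, the union bound is uninformative here; it does NOT by itself certify existence.

13·p = 8/7 ≈ 1.1428571; existence NOT certified by the union bound.


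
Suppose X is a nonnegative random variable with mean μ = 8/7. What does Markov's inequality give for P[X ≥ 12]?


μ = E[X] = 8/7, a = 12.
Markov: P[X ≥ 12] ≤ μ/a = (8/7)/12 = 2/21.
Numerically: ≈ 0.0952.
(Since a = 12 > μ = 1.1429, the bound 2/21 is < 1 and informative.)

P[X ≥ 12] ≤ 2/21 ≈ 0.0952.


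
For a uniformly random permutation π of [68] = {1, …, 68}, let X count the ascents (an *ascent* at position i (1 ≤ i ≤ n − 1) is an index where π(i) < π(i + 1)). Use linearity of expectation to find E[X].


Write X = Σ X_I over i = 1, …, 67, with X_I the indicator of one ascent.
There are 67 indicators.
For each fixed i, the pair (π(i), π(i+1)) is a uniformly random ordered pair of distinct values from {1, …, 68}; by symmetry P[π(i) < π(i+1)] = 1/2.
By linearity: E[X] = 67 · (1/2) = (68 − 1) · (1/2) = 67/2 ≈ 33.5000.

E[X] = 67/2 = 33.5000.


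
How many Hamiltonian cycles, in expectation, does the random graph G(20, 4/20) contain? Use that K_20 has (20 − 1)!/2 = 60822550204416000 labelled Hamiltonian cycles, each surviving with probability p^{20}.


K_20 has (20 − 1)!/2 = 60822550204416000 labelled Hamiltonian cycles.
For each such Hamiltonian cycle H, let X_H = 1 if all 20 edges of H are present in G. Then P[X_H = 1] = p^{20} = (1/5)^{20} = 1/95367431640625.
Summing the indicators: E[X] = Σ_H E[X_H] = 60822550204416000 · p^{20} = 60822550204416000 · 1/95367431640625 = 486580401635328/762939453125.
Numerically: E[X] ≈ 637.77.

E[X] = 60822550204416000 · (1/5)^{20} = 486580401635328/762939453125 ≈ 637.77.


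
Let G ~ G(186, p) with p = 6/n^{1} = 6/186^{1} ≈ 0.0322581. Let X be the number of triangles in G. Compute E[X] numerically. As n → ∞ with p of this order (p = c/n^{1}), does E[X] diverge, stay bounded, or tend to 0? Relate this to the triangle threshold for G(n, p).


Number of potential triangles: C(186, 3) = 1055240.
Each occurs with probability p³ ≈ (0.0322581)³ ≈ 3.35671847e-05.
By linearity: E[X] = C(186, 3)·p³ ≈ 1055240 · 3.35671847e-05 ≈ 35.421436.
Here α = 1, so p = 6/n is exactly at the triangle threshold p ~ 1/n. Asymptotically E[X] → c³/6 = 6³/6 = 36 ≈ 36.000000, a bounded constant. In this regime the triangle count is asymptotically Poisson(c³/6).

E[X] ≈ 35.421436; in regime p = Θ(1/n^{1}) E[X] stays bounded (at the triangle threshold p ~ 1/n).


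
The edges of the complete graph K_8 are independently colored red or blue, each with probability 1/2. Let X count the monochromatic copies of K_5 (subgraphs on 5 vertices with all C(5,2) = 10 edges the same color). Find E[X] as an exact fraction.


Let X = Σ_S X_S over the C(8, 5) = 56 subsets S of size 5, where X_S = 1 if the K_5 on S is monochromatic.
For a fixed S, the K_5 on S has C(5, 2) = 10 edges. P[all 10 edges red] = (1/2)^10, and likewise for blue, so P[monochromatic] = 2·(1/2)^10 = 2^{1 − 10} = 1/512.
Summing: E[X] = C(8, 5) · 2^{1 − 10} = 56 · 1/512 = 7/64.
Numerically: E[X] ≈ 0.1094.

E[X] = C(8,5)·2^(1−C(5,2)) = 7/64 ≈ 0.1094.


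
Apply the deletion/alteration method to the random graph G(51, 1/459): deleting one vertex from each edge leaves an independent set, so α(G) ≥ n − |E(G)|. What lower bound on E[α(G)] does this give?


E[|E(G)|] = C(51, 2)·p = 1275 · (1/459) = 25/9.
E[α(G)] ≥ n − E[|E(G)|] = 51 − 25/9 = 434/9.
Numerically: ≈ 48.222222.
(This is only a lower bound; the true E[α(G)] may be larger.)

E[α(G)] ≥ 434/9 ≈ 48.222222.


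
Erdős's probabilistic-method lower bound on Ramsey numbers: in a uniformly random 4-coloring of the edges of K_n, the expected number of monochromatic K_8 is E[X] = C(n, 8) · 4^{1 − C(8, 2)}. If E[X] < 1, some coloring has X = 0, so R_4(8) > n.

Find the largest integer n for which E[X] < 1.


We need C(n, 8) · 4^{1 − 28} < 1, i.e. C(n, 8) < 4^{28 − 1} = 18014398509481984.
Check values of n near the boundary:
  n = 406: C(406, 8) = 17082453897995850; 17082453897995850 < 18014398509481984? YES
  n = 407: C(407, 8) = 17424959239309050; 17424959239309050 < 18014398509481984? YES
  n = 408: C(408, 8) = 17773458424095231; 17773458424095231 < 18014398509481984? YES
  n = 409: C(409, 8) = 18128041135797879; 18128041135797879 < 18014398509481984? NO
  n = 410: C(410, 8) = 18488798173326195; 18488798173326195 < 18014398509481984? NO
  n = 411: C(411, 8) = 18855821462126715; 18855821462126715 < 18014398509481984? NO
The largest n with C(n, 8) < 18014398509481984 is n = 408 (where E[X] = 17773458424095231/18014398509481984 ≈ 0.987). Hence R_4(8) > 408, i.e. R_4(8) ≥ 409.

Largest n = 408; hence R_4(8) > 408.


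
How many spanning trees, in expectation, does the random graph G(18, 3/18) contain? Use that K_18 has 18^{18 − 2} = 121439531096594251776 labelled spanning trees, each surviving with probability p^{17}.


K_18 has 18^{18 − 2} = 121439531096594251776 labelled spanning trees.
For each such spanning tree H, let X_H = 1 if all 17 edges of H are present in G. Then P[X_H = 1] = p^{17} = (1/6)^{17} = 1/16926659444736.
Summing the indicators: E[X] = Σ_H E[X_H] = 121439531096594251776 · p^{17} = 121439531096594251776 · 1/16926659444736 = 14348907/2.
Numerically: E[X] ≈ 7.17e+06.

E[X] = 121439531096594251776 · (1/6)^{17} = 14348907/2 ≈ 7.17e+06.


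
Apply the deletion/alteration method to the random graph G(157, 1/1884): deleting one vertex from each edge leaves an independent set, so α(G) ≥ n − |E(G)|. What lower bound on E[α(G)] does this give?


E[|E(G)|] = C(157, 2)·p = 12246 · (1/1884) = 13/2.
E[α(G)] ≥ n − E[|E(G)|] = 157 − 13/2 = 301/2.
Numerically: ≈ 150.500000.
(This is only a lower bound; the true E[α(G)] may be larger.)

E[α(G)] ≥ 301/2 ≈ 150.500000.


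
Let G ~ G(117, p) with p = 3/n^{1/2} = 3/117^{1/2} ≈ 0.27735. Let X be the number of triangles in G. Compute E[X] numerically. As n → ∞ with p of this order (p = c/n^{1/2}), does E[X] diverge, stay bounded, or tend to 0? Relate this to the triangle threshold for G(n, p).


Number of potential triangles: C(117, 3) = 260130.
Each occurs with probability p³ ≈ (0.27735)³ ≈ 2.13346229e-02.
By linearity: E[X] = C(117, 3)·p³ ≈ 260130 · 2.13346229e-02 ≈ 5549.775463.
Since α = 1/2 < 1, p = c/n^{1/2} ≫ 1/n is above the triangle threshold p ~ 1/n. Asymptotically E[X] ~ (c³/6)·n^{3(1−α)} = (3³/6)·n^{1.5} → ∞; triangles are abundant w.h.p.

E[X] ≈ 5549.775463; in regime p = Θ(1/n^{1/2}) E[X] diverges (above the triangle threshold p ~ 1/n).


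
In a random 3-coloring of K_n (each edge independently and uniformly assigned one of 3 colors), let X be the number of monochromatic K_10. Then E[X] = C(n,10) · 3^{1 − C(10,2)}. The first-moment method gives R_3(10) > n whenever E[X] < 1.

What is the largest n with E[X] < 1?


We need C(n, 10) · 3^{1 − 45} < 1, i.e. C(n, 10) < 3^{45 − 1} = 984770902183611232881.
Check values of n near the boundary:
  n = 572: C(572, 10) = 954640815642161682606; 954640815642161682606 < 984770902183611232881? YES
  n = 573: C(573, 10) = 971597135635805762226; 971597135635805762226 < 984770902183611232881? YES
  n = 574: C(574, 10) = 988824035203816502691; 988824035203816502691 < 984770902183611232881? NO
The largest n with C(n, 10) < 984770902183611232881 is n = 573 (where E[X] = 35985079097622435638/36472996377170786403 ≈ 0.987). Hence R_3(10) > 573, i.e. R_3(10) ≥ 574.

Largest n = 573; hence R_3(10) > 573.


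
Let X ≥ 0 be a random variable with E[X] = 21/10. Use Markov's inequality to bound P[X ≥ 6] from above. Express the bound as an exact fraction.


μ = E[X] = 21/10, a = 6.
Markov: P[X ≥ 6] ≤ μ/a = (21/10)/6 = 7/20.
Numerically: ≈ 0.350000.
(Since a = 6 > μ = 2.100000, the bound 7/20 is < 1 and informative.)

P[X ≥ 6] ≤ 7/20 ≈ 0.350000.


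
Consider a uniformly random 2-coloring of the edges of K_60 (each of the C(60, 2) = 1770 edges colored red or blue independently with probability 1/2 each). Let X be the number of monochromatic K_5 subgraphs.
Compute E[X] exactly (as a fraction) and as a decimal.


Let X = Σ_S X_S over the C(60, 5) = 5461512 subsets S of size 5, where X_S = 1 if the K_5 on S is monochromatic.
For a fixed S, the K_5 on S has C(5, 2) = 10 edges. P[all 10 edges red] = (1/2)^10, and likewise for blue, so P[monochromatic] = 2·(1/2)^10 = 2^{1 − 10} = 1/512.
By linearity: E[X] = C(60, 5) · 2^{1 − 10} = 5461512 · 1/512 = 682689/64.
Numerically: E[X] ≈ 10667.0156.

E[X] = C(60,5)·2^(1−C(5,2)) = 682689/64 ≈ 10667.0156.


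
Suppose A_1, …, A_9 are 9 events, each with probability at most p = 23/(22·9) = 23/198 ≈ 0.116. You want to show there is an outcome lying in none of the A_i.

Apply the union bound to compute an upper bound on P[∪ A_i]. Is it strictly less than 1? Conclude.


Union bound: P[∪_{i=1}^{9} A_i] ≤ Σ_i P[A_i] ≤ 9·p = 9·(23/198) = 23/22.
Numerically: 23/22 ≈ 1.045.
Is 23/22 < 1? NO.
Since the bound 23/22 is ≥ 1, the union bound is uninformative here; it does NOT by itself certify existence.

9·p = 23/22 ≈ 1.045; existence NOT certified by the union bound.


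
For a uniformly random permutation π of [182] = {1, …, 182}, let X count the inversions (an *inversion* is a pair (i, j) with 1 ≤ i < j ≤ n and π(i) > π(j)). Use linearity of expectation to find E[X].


Write X = Σ X_I over the C(182, 2) = 16471 pairs i < j, with X_I the indicator of one inversion.
There are 16471 indicators.
For each fixed pair i < j, the values π(i) and π(j) are two distinct elements of {1, …, 182} in uniformly random order; by symmetry P[π(i) > π(j)] = 1/2.
By linearity: E[X] = 16471 · (1/2) = C(182, 2) · (1/2) = 16471/2 = 16471/2 ≈ 8235.50000.

E[X] = 16471/2 = 8235.50000.


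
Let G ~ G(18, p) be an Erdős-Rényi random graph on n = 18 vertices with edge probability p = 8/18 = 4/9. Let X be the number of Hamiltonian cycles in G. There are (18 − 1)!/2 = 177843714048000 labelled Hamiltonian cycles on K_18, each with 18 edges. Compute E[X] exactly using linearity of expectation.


K_18 has (18 − 1)!/2 = 177843714048000 labelled Hamiltonian cycles.
For each such Hamiltonian cycle H, let X_H = 1 if all 18 edges of H are present in G. Then P[X_H = 1] = p^{18} = (4/9)^{18} = 68719476736/150094635296999121.
By linearity: E[X] = Σ_H E[X_H] = 177843714048000 · p^{18} = 177843714048000 · 68719476736/150094635296999121 = 16764508875398316032000/205891132094649.
Numerically: E[X] ≈ 8.14241e+07.

E[X] = 177843714048000 · (4/9)^{18} = 16764508875398316032000/205891132094649 ≈ 8.14241e+07.


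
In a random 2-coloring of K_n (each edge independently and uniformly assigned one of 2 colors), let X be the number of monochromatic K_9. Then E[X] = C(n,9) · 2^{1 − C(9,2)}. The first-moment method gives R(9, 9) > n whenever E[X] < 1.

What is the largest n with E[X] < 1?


We need C(n, 9) · 2^{1 − 36} < 1, i.e. C(n, 9) < 2^{36 − 1} = 34359738368.
Check values of n near the boundary:
  n = 63: C(63, 9) = 23667689815; 23667689815 < 34359738368? YES
  n = 64: C(64, 9) = 27540584512; 27540584512 < 34359738368? YES
  n = 65: C(65, 9) = 31966749880; 31966749880 < 34359738368? YES
  n = 66: C(66, 9) = 37014131440; 37014131440 < 34359738368? NO
  n = 67: C(67, 9) = 42757703560; 42757703560 < 34359738368? NO
  n = 68: C(68, 9) = 49280065120; 49280065120 < 34359738368? NO
The largest n with C(n, 9) < 34359738368 is n = 65 (where E[X] = 3995843735/4294967296 ≈ 0.930). Hence R(9, 9) > 65, i.e. R(9, 9) ≥ 66.

Largest n = 65; hence R(9, 9) > 65.


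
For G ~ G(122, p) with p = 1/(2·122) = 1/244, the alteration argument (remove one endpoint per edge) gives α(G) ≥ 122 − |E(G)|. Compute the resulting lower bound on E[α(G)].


E[|E(G)|] = C(122, 2)·p = 7381 · (1/244) = 121/4.
E[α(G)] ≥ n − E[|E(G)|] = 122 − 121/4 = 367/4.
Numerically: ≈ 91.750.
(This is only a lower bound; the true E[α(G)] may be larger.)

E[α(G)] ≥ 367/4 ≈ 91.750.


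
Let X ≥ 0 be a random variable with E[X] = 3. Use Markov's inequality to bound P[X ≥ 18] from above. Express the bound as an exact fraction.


μ = E[X] = 3, a = 18.
Markov: P[X ≥ 18] ≤ μ/a = (3)/18 = 1/6.
Numerically: ≈ 0.1667.
(Since a = 18 > μ = 3.0000, the bound 1/6 is < 1 and informative.)

P[X ≥ 18] ≤ 1/6 ≈ 0.1667.


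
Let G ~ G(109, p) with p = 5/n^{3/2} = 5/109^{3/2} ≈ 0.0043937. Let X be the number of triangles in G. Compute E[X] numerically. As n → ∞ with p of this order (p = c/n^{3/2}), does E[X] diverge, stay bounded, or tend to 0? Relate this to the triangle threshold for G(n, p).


Number of potential triangles: C(109, 3) = 209934.
Each occurs with probability p³ ≈ (0.0043937)³ ≈ 8.48185360e-08.
By linearity: E[X] = C(109, 3)·p³ ≈ 209934 · 8.48185360e-08 ≈ 0.017806.
Since α = 3/2 > 1, p = c/n^{3/2} = o(1/n) is below the triangle threshold p ~ 1/n. Asymptotically E[X] ~ (c³/6)·n^{3(1−α)} = (5³/6)·n^{-1.5} → 0, so by Markov's inequality G has no triangles w.h.p.

E[X] ≈ 0.017806; in regime p = Θ(1/n^{3/2}) E[X] tends to 0 (below the triangle threshold p ~ 1/n).


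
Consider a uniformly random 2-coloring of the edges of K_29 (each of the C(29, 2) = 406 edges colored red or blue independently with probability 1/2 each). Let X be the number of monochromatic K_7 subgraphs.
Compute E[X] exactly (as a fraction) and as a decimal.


Let X = Σ_S X_S over the C(29, 7) = 1560780 subsets S of size 7, where X_S = 1 if the K_7 on S is monochromatic.
For a fixed S, the K_7 on S has C(7, 2) = 21 edges. P[all 21 edges red] = (1/2)^21, and likewise for blue, so P[monochromatic] = 2·(1/2)^21 = 2^{1 − 21} = 1/1048576.
By linearity of expectation: E[X] = C(29, 7) · 2^{1 − 21} = 1560780 · 1/1048576 = 390195/262144.
Numerically: E[X] ≈ 1.48848.

E[X] = C(29,7)·2^(1−C(7,2)) = 390195/262144 ≈ 1.48848.


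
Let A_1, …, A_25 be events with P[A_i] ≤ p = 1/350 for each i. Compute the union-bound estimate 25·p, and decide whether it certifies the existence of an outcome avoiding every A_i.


Union bound: P[∪_{i=1}^{25} A_i] ≤ Σ_i P[A_i] ≤ 25·p = 25·(1/350) = 1/14.
Numerically: 1/14 ≈ 0.071429.
Is 1/14 < 1? YES.
Since P[∪ A_i] ≤ 1/14 < 1, the complement has P[∩ A_i^c] ≥ 1 − 1/14 = 13/14 > 0, so some outcome avoids every A_i.

25·p = 1/14 ≈ 0.071429; existence CERTIFIED by the union bound.


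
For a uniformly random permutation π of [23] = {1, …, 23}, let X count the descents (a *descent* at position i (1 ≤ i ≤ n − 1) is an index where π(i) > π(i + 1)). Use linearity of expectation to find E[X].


Write X = Σ X_I over i = 1, …, 22, with X_I the indicator of one descent.
There are 22 indicators.
For each fixed i, the pair (π(i), π(i+1)) is a uniformly random ordered pair of distinct values from {1, …, 23}; by symmetry P[π(i) > π(i+1)] = 1/2.
By linearity: E[X] = 22 · (1/2) = (23 − 1) · (1/2) = 11 ≈ 11.0000.

E[X] = 11 = 11.0000.
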